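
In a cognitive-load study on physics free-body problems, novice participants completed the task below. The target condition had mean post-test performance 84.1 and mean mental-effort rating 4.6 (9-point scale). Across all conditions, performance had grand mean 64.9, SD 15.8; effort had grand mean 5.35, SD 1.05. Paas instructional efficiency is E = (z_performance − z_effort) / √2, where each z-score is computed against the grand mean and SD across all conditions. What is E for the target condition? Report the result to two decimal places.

1.36

z_performance = (84.1 − 64.9) / 15.8 = 19.2000 / 15.8 = 1.2152.
z_effort = (4.6 − 5.35) / 1.05 = -0.7500 / 1.05 = -0.7143.
z_P − z_E = 1.2152 − (-0.7143) = 1.9295.
E = 1.9295 / √2 = 1.9295 / 1.41421 = 1.3644 ≈ 1.36.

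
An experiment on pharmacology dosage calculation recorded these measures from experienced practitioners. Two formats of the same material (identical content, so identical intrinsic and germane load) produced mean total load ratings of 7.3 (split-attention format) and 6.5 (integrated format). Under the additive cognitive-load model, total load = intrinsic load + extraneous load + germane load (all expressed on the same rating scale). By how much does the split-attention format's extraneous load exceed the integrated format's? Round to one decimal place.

0.8

Intrinsic and germane load are equal across formats, so the difference in total load equals the difference in extraneous load.
Extraneous-load difference = 7.3 − 6.5 = 0.8.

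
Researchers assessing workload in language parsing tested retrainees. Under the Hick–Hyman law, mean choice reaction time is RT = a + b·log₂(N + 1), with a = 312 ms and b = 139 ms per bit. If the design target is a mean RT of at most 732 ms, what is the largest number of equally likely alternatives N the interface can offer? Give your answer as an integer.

Set 312 + 139·log₂(N + 1) ≤ 732.
log₂(N + 1) ≤ (732 − 312) / 139 = 3.0216.
N + 1 ≤ 2^3.0216 = 8.1207.
N ≤ 7.1207, so the largest integer N is 7.

7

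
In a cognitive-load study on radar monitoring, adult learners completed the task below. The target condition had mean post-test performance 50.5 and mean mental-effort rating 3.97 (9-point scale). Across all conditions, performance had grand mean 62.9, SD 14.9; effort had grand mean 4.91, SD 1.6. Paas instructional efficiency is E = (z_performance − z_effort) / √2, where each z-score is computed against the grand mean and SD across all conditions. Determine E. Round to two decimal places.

-0.17

z_performance = (50.5 − 62.9) / 14.9 = -12.4000 / 14.9 = -0.8322.
z_effort = (3.97 − 4.91) / 1.6 = -0.9400 / 1.6 = -0.5875.
z_P − z_E = -0.8322 − (-0.5875) = -0.2447.
E = -0.2447 / √2 = -0.2447 / 1.41421 = -0.1730 ≈ -0.17.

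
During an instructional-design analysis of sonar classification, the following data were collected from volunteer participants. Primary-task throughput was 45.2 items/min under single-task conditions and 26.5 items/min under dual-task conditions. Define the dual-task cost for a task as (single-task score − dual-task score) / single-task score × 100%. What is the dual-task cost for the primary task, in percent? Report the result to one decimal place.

41.4

Cost = (45.2 − 26.5) / 45.2 × 100%
     = 18.7000 / 45.2 × 100% = 41.3717%.
≈ 41.4%.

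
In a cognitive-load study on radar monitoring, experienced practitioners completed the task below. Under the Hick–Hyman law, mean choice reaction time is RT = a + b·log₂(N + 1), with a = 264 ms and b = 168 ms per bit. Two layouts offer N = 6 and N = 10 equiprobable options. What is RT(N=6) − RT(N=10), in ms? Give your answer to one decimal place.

-109.5

RT(6) = 264 + 168·log₂(7) = 264 + 168·2.8074 = 735.6432 ms.
RT(10) = 264 + 168·log₂(11) = 264 + 168·3.4594 = 845.1792 ms.
Difference = 735.6432 − 845.1792 = -109.5360 ≈ -109.5 ms.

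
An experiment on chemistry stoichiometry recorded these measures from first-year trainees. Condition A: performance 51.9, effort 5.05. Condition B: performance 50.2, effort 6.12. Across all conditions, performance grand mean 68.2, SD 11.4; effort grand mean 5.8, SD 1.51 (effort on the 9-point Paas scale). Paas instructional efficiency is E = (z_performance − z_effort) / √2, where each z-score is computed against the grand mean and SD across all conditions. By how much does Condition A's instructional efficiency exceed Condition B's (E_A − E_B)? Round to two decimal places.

Condition A: z_P = (51.9 − 68.2)/11.4 = -1.4298; z_E = (5.05 − 5.8)/1.51 = -0.4967; E_A = (-1.4298 − (-0.4967))/√2 = -0.6598.
Condition B: z_P = (50.2 − 68.2)/11.4 = -1.5789; z_E = (6.12 − 5.8)/1.51 = 0.2119; E_B = (-1.5789 − 0.2119)/√2 = -1.2663.
E_A − E_B = -0.6598 − (-1.2663) = 0.6065 ≈ 0.61.

0.61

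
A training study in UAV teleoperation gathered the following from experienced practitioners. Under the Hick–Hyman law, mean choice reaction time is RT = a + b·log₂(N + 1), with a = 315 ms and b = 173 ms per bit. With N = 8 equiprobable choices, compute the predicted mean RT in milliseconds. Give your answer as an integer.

log₂(8 + 1) = log₂(9) = 3.1699.
RT = 315 + 173 × 3.1699 = 315 + 548.3927 = 863.3927 ms.
≈ 863 ms.

863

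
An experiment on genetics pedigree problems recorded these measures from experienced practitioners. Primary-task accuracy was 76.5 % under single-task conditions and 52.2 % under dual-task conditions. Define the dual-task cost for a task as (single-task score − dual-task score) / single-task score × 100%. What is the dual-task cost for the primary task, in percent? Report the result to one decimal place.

31.8

Cost = (76.5 − 52.2) / 76.5 × 100%
     = 24.3000 / 76.5 × 100% = 31.7647%.
≈ 31.8%.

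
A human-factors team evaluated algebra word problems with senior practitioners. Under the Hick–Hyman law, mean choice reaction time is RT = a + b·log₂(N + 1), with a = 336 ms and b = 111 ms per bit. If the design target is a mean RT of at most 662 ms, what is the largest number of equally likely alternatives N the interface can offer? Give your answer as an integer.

Set 336 + 111·log₂(N + 1) ≤ 662.
log₂(N + 1) ≤ (662 − 336) / 111 = 2.9369.
N + 1 ≤ 2^2.9369 = 7.6576.
N ≤ 6.6576, so the largest integer N is 6.

6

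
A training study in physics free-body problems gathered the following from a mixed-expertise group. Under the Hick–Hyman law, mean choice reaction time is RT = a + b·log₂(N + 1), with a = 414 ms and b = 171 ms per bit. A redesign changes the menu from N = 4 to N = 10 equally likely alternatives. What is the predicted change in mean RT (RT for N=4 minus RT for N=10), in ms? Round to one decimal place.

RT(4) = 414 + 171·log₂(5) = 414 + 171·2.3219 = 811.0449 ms.
RT(10) = 414 + 171·log₂(11) = 414 + 171·3.4594 = 1005.5574 ms.
Difference = 811.0449 − 1005.5574 = -194.5125 ≈ -194.5 ms.

-194.5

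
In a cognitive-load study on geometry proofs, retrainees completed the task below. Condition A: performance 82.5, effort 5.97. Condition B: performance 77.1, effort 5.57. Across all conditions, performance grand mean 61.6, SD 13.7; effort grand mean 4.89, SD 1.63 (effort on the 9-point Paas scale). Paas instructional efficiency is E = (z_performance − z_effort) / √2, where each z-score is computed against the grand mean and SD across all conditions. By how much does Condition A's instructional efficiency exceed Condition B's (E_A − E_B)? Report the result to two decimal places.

0.11

Condition A: z_P = (82.5 − 61.6)/13.7 = 1.5255; z_E = (5.97 − 4.89)/1.63 = 0.6626; E_A = (1.5255 − 0.6626)/√2 = 0.6102.
Condition B: z_P = (77.1 − 61.6)/13.7 = 1.1314; z_E = (5.57 − 4.89)/1.63 = 0.4172; E_B = (1.1314 − 0.4172)/√2 = 0.5050.
E_A − E_B = 0.6102 − 0.5050 = 0.1052 ≈ 0.11.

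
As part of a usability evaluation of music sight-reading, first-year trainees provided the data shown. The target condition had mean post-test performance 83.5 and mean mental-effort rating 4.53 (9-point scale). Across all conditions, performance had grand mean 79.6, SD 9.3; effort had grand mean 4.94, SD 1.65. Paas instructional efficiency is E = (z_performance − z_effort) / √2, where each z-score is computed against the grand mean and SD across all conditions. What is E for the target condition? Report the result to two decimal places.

0.47

z_performance = (83.5 − 79.6) / 9.3 = 3.9000 / 9.3 = 0.4194.
z_effort = (4.53 − 4.94) / 1.65 = -0.4100 / 1.65 = -0.2485.
z_P − z_E = 0.4194 − (-0.2485) = 0.6679.
E = 0.6679 / √2 = 0.6679 / 1.41421 = 0.4723 ≈ 0.47.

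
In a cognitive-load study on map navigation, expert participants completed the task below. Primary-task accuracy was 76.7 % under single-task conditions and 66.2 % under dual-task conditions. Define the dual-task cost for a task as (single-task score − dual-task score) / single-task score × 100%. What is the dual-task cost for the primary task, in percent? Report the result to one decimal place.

13.7

Cost = (76.7 − 66.2) / 76.7 × 100%
     = 10.5000 / 76.7 × 100% = 13.6897%.
≈ 13.7%.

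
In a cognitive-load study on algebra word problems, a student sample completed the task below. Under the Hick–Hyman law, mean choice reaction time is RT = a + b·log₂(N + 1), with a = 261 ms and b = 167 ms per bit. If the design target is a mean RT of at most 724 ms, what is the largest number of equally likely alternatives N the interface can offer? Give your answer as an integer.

5

Set 261 + 167·log₂(N + 1) ≤ 724.
log₂(N + 1) ≤ (724 − 261) / 167 = 2.7725.
N + 1 ≤ 2^2.7725 = 6.8329.
N ≤ 5.8329, so the largest integer N is 5.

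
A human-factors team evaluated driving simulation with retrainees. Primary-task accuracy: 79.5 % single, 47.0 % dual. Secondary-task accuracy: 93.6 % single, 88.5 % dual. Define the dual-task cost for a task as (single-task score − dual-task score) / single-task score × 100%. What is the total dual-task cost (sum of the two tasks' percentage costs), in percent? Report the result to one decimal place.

Primary cost = (79.5 − 47.0) / 79.5 × 100% = 40.8805%.
Secondary cost = (93.6 − 88.5) / 93.6 × 100% = 5.4487%.
Total = 40.8805% + 5.4487% = 46.3292% ≈ 46.3%.

46.3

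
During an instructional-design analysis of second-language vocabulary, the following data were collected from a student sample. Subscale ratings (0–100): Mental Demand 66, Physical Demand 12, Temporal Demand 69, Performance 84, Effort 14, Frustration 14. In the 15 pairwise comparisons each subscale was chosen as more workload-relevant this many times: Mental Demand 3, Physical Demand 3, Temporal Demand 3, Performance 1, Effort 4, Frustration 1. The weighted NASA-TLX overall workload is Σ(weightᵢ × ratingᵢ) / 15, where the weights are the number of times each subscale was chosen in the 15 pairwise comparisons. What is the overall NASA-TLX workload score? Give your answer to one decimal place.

39.7

The tallies are the weights (they sum to 15).
Weighted sum = 3·66 + 3·12 + 3·69 + 1·84 + 4·14 + 1·14
            = 198 + 36 + 207 + 84 + 56 + 14 = 595.
Overall workload = 595 / 15 = 39.6667 ≈ 39.7.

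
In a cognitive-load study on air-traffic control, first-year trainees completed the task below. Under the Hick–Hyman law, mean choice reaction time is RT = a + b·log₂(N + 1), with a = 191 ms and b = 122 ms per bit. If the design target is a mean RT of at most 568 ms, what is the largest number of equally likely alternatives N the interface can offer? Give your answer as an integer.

Set 191 + 122·log₂(N + 1) ≤ 568.
log₂(N + 1) ≤ (568 − 191) / 122 = 3.0902.
N + 1 ≤ 2^3.0902 = 8.5161.
N ≤ 7.5161, so the largest integer N is 7.

7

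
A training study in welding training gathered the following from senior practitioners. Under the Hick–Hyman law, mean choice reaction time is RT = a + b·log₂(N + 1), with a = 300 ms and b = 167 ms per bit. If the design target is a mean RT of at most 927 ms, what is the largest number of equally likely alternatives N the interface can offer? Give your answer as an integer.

Set 300 + 167·log₂(N + 1) ≤ 927.
log₂(N + 1) ≤ (927 − 300) / 167 = 3.7545.
N + 1 ≤ 2^3.7545 = 13.4964.
N ≤ 12.4964, so the largest integer N is 12.

12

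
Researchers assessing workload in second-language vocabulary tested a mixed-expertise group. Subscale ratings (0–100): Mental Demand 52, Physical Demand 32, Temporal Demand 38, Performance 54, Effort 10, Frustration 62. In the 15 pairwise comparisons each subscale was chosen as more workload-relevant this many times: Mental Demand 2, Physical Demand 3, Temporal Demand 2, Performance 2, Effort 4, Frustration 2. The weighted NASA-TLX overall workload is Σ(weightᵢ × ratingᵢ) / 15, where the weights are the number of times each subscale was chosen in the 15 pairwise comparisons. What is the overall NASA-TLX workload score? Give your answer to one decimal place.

The tallies are the weights (they sum to 15).
Weighted sum = 2·52 + 3·32 + 2·38 + 2·54 + 4·10 + 2·62
            = 104 + 96 + 76 + 108 + 40 + 124 = 548.
Overall workload = 548 / 15 = 36.5333 ≈ 36.5.

36.5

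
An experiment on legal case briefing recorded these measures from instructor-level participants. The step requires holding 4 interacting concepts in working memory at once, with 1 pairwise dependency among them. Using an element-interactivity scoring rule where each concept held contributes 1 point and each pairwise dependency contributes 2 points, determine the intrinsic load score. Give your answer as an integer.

6

Element contribution: 4 × 1 = 4.
Interaction contribution: 1 × 2 = 2.
Intrinsic load = 4 + 2 = 6.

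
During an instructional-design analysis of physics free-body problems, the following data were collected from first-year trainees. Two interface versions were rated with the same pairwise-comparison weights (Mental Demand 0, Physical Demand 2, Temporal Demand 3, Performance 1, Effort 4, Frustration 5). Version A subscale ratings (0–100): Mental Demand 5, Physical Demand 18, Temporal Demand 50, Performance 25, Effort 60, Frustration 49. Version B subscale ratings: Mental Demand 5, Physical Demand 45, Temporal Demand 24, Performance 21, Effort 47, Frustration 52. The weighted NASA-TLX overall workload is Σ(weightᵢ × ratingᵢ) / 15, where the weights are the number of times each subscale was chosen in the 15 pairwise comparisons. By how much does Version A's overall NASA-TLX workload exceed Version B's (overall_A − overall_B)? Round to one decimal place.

Version A weighted sum = 0·5 + 2·18 + 3·50 + 1·25 + 4·60 + 5·49 = 0 + 36 + 150 + 25 + 240 + 245 = 696; overall_A = 696/15 = 46.4000.
Version B weighted sum = 0·5 + 2·45 + 3·24 + 1·21 + 4·47 + 5·52 = 0 + 90 + 72 + 21 + 188 + 260 = 631; overall_B = 631/15 = 42.0667.
Difference = 46.4000 − 42.0667 = 4.3333 ≈ 4.3.

4.3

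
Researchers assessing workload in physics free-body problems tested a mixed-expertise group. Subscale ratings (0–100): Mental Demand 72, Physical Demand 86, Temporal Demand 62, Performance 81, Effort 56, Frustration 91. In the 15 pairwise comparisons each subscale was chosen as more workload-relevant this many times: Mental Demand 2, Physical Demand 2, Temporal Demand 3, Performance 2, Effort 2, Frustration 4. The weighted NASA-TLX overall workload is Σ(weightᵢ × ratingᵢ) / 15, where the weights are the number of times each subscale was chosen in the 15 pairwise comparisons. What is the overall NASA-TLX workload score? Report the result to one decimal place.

76.0

The tallies are the weights (they sum to 15).
Weighted sum = 2·72 + 2·86 + 3·62 + 2·81 + 2·56 + 4·91
            = 144 + 172 + 186 + 162 + 112 + 364 = 1140.
Overall workload = 1140 / 15 = 76.0000 ≈ 76.0.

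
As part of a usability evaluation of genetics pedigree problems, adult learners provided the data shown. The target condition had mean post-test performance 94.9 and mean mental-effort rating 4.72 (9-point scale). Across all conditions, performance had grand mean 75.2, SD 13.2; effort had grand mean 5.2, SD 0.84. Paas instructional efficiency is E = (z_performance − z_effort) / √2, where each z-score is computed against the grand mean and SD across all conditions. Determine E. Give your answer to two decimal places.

1.46

z_performance = (94.9 − 75.2) / 13.2 = 19.7000 / 13.2 = 1.4924.
z_effort = (4.72 − 5.2) / 0.84 = -0.4800 / 0.84 = -0.5714.
z_P − z_E = 1.4924 − (-0.5714) = 2.0638.
E = 2.0638 / √2 = 2.0638 / 1.41421 = 1.4593 ≈ 1.46.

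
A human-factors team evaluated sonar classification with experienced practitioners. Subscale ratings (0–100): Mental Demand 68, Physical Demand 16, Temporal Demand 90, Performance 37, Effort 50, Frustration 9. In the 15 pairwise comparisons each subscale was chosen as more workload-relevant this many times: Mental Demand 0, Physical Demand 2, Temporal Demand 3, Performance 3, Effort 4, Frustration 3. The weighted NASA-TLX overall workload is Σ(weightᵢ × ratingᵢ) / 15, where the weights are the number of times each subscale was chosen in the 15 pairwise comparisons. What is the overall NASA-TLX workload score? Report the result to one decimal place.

The tallies are the weights (they sum to 15).
Weighted sum = 0·68 + 2·16 + 3·90 + 3·37 + 4·50 + 3·9
            = 0 + 32 + 270 + 111 + 200 + 27 = 640.
Overall workload = 640 / 15 = 42.6667 ≈ 42.7.

42.7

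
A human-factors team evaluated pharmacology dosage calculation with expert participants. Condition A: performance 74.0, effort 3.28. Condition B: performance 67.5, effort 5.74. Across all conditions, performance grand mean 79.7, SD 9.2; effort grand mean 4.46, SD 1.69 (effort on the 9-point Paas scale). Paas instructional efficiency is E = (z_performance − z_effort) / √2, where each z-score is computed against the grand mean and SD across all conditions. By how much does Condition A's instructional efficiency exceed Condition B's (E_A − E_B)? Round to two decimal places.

1.53

Condition A: z_P = (74.0 − 79.7)/9.2 = -0.6196; z_E = (3.28 − 4.46)/1.69 = -0.6982; E_A = (-0.6196 − (-0.6982))/√2 = 0.0556.
Condition B: z_P = (67.5 − 79.7)/9.2 = -1.3261; z_E = (5.74 − 4.46)/1.69 = 0.7574; E_B = (-1.3261 − 0.7574)/√2 = -1.4733.
E_A − E_B = 0.0556 − (-1.4733) = 1.5289 ≈ 1.53.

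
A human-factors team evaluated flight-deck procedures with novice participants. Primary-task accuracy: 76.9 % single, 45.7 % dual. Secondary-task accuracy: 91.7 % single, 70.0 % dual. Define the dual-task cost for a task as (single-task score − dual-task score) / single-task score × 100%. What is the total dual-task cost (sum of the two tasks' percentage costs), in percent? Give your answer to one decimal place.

64.2

Primary cost = (76.9 − 45.7) / 76.9 × 100% = 40.5722%.
Secondary cost = (91.7 − 70.0) / 91.7 × 100% = 23.6641%.
Total = 40.5722% + 23.6641% = 64.2363% ≈ 64.2%.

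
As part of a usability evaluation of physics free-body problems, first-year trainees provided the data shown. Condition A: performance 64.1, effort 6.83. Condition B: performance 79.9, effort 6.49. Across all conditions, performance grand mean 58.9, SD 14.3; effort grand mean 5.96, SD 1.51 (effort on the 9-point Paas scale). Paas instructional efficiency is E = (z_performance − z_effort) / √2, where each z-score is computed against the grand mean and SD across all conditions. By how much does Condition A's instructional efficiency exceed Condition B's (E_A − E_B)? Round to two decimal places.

-0.94

Condition A: z_P = (64.1 − 58.9)/14.3 = 0.3636; z_E = (6.83 − 5.96)/1.51 = 0.5762; E_A = (0.3636 − 0.5762)/√2 = -0.1503.
Condition B: z_P = (79.9 − 58.9)/14.3 = 1.4685; z_E = (6.49 − 5.96)/1.51 = 0.3510; E_B = (1.4685 − 0.3510)/√2 = 0.7902.
E_A − E_B = -0.1503 − 0.7902 = -0.9405 ≈ -0.94.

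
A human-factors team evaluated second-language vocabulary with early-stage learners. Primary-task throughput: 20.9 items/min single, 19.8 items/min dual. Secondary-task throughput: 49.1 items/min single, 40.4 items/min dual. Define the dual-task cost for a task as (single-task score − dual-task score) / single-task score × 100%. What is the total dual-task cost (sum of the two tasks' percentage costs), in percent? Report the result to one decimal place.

Primary cost = (20.9 − 19.8) / 20.9 × 100% = 5.2632%.
Secondary cost = (49.1 − 40.4) / 49.1 × 100% = 17.7189%.
Total = 5.2632% + 17.7189% = 22.9821% ≈ 23.0%.

23.0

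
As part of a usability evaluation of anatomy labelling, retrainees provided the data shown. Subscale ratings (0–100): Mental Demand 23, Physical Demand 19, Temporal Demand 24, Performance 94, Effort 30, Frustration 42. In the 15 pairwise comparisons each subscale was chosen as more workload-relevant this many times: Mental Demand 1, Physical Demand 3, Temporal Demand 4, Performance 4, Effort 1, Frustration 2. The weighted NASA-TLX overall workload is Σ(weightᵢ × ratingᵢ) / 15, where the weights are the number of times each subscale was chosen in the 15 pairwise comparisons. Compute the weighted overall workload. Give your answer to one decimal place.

44.4

The tallies are the weights (they sum to 15).
Weighted sum = 1·23 + 3·19 + 4·24 + 4·94 + 1·30 + 2·42
            = 23 + 57 + 96 + 376 + 30 + 84 = 666.
Overall workload = 666 / 15 = 44.4000 ≈ 44.4.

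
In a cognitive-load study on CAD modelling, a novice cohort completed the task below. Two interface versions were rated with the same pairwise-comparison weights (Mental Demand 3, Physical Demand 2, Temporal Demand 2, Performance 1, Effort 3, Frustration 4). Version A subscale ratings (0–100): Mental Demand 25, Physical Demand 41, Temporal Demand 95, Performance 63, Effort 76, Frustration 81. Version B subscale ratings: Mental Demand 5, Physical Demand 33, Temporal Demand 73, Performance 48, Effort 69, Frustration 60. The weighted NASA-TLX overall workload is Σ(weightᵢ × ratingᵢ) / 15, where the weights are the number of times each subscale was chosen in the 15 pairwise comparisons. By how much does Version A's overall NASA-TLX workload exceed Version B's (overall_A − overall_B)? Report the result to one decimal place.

Version A weighted sum = 3·25 + 2·41 + 2·95 + 1·63 + 3·76 + 4·81 = 75 + 82 + 190 + 63 + 228 + 324 = 962; overall_A = 962/15 = 64.1333.
Version B weighted sum = 3·5 + 2·33 + 2·73 + 1·48 + 3·69 + 4·60 = 15 + 66 + 146 + 48 + 207 + 240 = 722; overall_B = 722/15 = 48.1333.
Difference = 64.1333 − 48.1333 = 16.0000 ≈ 16.0.

16.0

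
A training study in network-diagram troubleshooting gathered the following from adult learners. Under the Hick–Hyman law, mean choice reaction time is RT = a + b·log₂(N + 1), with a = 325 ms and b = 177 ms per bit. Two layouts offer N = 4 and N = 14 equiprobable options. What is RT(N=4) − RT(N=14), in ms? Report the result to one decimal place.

RT(4) = 325 + 177·log₂(5) = 325 + 177·2.3219 = 735.9763 ms.
RT(14) = 325 + 177·log₂(15) = 325 + 177·3.9069 = 1016.5213 ms.
Difference = 735.9763 − 1016.5213 = -280.5450 ≈ -280.5 ms.

-280.5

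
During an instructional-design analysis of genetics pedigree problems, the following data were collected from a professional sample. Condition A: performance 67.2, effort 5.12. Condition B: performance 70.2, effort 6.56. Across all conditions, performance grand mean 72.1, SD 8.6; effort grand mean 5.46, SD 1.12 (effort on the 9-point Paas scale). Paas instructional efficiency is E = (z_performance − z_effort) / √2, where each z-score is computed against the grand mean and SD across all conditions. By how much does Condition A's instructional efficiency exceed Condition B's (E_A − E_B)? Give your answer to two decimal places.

Condition A: z_P = (67.2 − 72.1)/8.6 = -0.5698; z_E = (5.12 − 5.46)/1.12 = -0.3036; E_A = (-0.5698 − (-0.3036))/√2 = -0.1882.
Condition B: z_P = (70.2 − 72.1)/8.6 = -0.2209; z_E = (6.56 − 5.46)/1.12 = 0.9821; E_B = (-0.2209 − 0.9821)/√2 = -0.8506.
E_A − E_B = -0.1882 − (-0.8506) = 0.6624 ≈ 0.66.

0.66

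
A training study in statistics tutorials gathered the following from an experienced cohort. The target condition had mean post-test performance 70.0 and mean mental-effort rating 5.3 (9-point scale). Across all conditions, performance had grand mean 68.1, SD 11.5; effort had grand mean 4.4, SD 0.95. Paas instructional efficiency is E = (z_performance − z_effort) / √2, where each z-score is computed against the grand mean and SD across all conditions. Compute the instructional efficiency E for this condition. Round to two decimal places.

-0.55

z_performance = (70.0 − 68.1) / 11.5 = 1.9000 / 11.5 = 0.1652.
z_effort = (5.3 − 4.4) / 0.95 = 0.9000 / 0.95 = 0.9474.
z_P − z_E = 0.1652 − 0.9474 = -0.7822.
E = -0.7822 / √2 = -0.7822 / 1.41421 = -0.5531 ≈ -0.55.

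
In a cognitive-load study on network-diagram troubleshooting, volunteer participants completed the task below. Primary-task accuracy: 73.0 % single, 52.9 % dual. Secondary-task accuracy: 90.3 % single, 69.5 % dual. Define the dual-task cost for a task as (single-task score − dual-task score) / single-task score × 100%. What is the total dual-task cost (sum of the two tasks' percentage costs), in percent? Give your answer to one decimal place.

Primary cost = (73.0 − 52.9) / 73.0 × 100% = 27.5342%.
Secondary cost = (90.3 − 69.5) / 90.3 × 100% = 23.0343%.
Total = 27.5342% + 23.0343% = 50.5685% ≈ 50.6%.

50.6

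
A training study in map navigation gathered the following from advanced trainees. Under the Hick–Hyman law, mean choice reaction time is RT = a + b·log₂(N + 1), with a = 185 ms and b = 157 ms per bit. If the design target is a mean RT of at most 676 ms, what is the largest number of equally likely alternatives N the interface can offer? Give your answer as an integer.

Set 185 + 157·log₂(N + 1) ≤ 676.
log₂(N + 1) ≤ (676 − 185) / 157 = 3.1274.
N + 1 ≤ 2^3.1274 = 8.7386.
N ≤ 7.7386, so the largest integer N is 7.

7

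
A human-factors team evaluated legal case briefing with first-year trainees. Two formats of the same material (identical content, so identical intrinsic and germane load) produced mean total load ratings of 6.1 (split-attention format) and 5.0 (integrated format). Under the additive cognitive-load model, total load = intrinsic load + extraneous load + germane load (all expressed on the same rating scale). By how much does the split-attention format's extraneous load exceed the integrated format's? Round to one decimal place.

1.1

Intrinsic and germane load are equal across formats, so the difference in total load equals the difference in extraneous load.
Extraneous-load difference = 6.1 − 5.0 = 1.1.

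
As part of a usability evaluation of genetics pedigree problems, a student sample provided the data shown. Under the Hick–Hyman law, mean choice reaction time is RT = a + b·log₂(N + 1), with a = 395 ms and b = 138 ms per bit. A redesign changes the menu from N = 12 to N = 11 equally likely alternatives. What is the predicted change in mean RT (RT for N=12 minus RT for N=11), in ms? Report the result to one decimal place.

15.9

RT(12) = 395 + 138·log₂(13) = 395 + 138·3.7004 = 905.6552 ms.
RT(11) = 395 + 138·log₂(12) = 395 + 138·3.5850 = 889.7300 ms.
Difference = 905.6552 − 889.7300 = 15.9252 ≈ 15.9 ms.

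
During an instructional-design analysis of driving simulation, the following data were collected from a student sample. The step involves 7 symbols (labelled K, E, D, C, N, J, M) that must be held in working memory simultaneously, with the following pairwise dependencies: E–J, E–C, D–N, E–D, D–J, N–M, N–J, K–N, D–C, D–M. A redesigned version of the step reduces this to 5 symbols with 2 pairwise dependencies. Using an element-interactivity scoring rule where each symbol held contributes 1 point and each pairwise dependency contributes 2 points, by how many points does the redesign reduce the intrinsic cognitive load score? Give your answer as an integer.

18

Original: 7 × 1 + 10 × 2 = 7 + 20 = 27.
Redesigned: 5 × 1 + 2 × 2 = 5 + 4 = 9.
Reduction = 27 − 9 = 18.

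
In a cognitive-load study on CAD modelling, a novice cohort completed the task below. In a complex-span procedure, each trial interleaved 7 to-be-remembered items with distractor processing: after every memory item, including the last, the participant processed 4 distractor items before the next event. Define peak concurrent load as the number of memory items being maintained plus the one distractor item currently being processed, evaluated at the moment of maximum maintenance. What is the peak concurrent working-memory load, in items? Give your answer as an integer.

Maintenance is greatest during the distractor(s) after memory item 7: all 7 memory items are being held.
One distractor item is concurrently being processed.
Peak concurrent load = 7 + 1 = 8 items.

8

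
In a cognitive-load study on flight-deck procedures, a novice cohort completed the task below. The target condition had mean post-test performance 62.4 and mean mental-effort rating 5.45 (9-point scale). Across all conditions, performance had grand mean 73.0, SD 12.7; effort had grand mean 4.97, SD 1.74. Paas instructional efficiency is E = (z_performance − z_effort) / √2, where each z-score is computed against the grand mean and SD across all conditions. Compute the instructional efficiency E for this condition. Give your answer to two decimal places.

-0.79

z_performance = (62.4 − 73.0) / 12.7 = -10.6000 / 12.7 = -0.8346.
z_effort = (5.45 − 4.97) / 1.74 = 0.4800 / 1.74 = 0.2759.
z_P − z_E = -0.8346 − 0.2759 = -1.1105.
E = -1.1105 / √2 = -1.1105 / 1.41421 = -0.7852 ≈ -0.79.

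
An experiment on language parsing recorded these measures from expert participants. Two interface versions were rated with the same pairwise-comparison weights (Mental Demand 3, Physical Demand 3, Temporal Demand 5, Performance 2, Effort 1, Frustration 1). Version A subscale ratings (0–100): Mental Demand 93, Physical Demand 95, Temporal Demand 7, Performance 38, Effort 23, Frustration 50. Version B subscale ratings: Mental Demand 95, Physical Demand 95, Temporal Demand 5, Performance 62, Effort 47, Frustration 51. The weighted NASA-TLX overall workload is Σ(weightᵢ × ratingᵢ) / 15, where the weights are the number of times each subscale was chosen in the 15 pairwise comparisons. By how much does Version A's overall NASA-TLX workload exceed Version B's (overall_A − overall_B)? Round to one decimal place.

Version A weighted sum = 3·93 + 3·95 + 5·7 + 2·38 + 1·23 + 1·50 = 279 + 285 + 35 + 76 + 23 + 50 = 748; overall_A = 748/15 = 49.8667.
Version B weighted sum = 3·95 + 3·95 + 5·5 + 2·62 + 1·47 + 1·51 = 285 + 285 + 25 + 124 + 47 + 51 = 817; overall_B = 817/15 = 54.4667.
Difference = 49.8667 − 54.4667 = -4.6000 ≈ -4.6.

-4.6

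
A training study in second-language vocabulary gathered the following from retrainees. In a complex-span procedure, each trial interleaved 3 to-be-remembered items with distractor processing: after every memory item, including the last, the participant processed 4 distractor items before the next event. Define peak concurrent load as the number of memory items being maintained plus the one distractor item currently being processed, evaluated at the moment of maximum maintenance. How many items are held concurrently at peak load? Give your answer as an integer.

4

Maintenance is greatest during the distractor(s) after memory item 3: all 3 memory items are being held.
One distractor item is concurrently being processed.
Peak concurrent load = 3 + 1 = 4 items.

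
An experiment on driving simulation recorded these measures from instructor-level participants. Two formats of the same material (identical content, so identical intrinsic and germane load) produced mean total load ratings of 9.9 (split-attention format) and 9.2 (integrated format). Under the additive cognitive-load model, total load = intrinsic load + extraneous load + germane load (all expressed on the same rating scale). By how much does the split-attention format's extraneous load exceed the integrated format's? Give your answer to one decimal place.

0.7

Intrinsic and germane load are equal across formats, so the difference in total load equals the difference in extraneous load.
Extraneous-load difference = 9.9 − 9.2 = 0.7.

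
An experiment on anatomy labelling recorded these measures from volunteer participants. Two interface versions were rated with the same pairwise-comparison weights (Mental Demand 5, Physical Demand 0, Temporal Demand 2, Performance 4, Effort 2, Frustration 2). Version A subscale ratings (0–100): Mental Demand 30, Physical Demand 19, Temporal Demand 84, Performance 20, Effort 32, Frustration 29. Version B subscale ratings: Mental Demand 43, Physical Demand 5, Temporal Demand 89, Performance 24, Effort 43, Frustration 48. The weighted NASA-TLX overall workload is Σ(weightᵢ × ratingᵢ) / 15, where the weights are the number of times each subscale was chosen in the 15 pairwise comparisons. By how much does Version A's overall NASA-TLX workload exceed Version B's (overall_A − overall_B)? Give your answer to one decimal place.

Version A weighted sum = 5·30 + 0·19 + 2·84 + 4·20 + 2·32 + 2·29 = 150 + 0 + 168 + 80 + 64 + 58 = 520; overall_A = 520/15 = 34.6667.
Version B weighted sum = 5·43 + 0·5 + 2·89 + 4·24 + 2·43 + 2·48 = 215 + 0 + 178 + 96 + 86 + 96 = 671; overall_B = 671/15 = 44.7333.
Difference = 34.6667 − 44.7333 = -10.0666 ≈ -10.1.

-10.1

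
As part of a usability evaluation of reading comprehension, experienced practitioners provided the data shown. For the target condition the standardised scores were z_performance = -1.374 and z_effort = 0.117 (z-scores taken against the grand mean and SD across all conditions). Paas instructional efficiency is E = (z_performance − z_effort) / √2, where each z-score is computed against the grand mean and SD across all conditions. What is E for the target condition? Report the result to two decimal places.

-1.05

z_P − z_E = -1.374 − 0.117 = -1.4910.
E = -1.4910 / √2 = -1.4910 / 1.41421 = -1.0543 ≈ -1.05.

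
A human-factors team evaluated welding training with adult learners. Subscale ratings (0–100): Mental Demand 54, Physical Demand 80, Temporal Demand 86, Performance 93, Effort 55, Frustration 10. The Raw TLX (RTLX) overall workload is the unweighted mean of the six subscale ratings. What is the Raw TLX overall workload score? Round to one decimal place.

63.0

Sum of ratings = 54 + 80 + 86 + 93 + 55 + 10 = 378.
RTLX = 378 / 6 = 63.0000 ≈ 63.0.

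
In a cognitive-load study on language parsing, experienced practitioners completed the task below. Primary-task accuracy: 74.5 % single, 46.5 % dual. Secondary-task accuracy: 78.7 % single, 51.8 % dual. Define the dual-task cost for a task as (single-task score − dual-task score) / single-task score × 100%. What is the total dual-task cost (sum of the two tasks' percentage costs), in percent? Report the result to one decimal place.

71.8

Primary cost = (74.5 − 46.5) / 74.5 × 100% = 37.5839%.
Secondary cost = (78.7 − 51.8) / 78.7 × 100% = 34.1804%.
Total = 37.5839% + 34.1804% = 71.7643% ≈ 71.8%.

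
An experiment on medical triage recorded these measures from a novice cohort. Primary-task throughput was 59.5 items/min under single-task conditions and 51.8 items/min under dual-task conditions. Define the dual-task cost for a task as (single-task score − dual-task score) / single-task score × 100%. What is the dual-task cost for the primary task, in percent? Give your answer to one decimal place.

12.9

Cost = (59.5 − 51.8) / 59.5 × 100%
     = 7.7000 / 59.5 × 100% = 12.9412%.
≈ 12.9%.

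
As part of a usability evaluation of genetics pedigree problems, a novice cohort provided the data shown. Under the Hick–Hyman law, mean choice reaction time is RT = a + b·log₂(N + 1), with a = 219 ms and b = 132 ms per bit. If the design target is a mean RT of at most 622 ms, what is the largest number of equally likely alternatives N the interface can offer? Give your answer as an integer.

Set 219 + 132·log₂(N + 1) ≤ 622.
log₂(N + 1) ≤ (622 − 219) / 132 = 3.0530.
N + 1 ≤ 2^3.0530 = 8.2994.
N ≤ 7.2994, so the largest integer N is 7.

7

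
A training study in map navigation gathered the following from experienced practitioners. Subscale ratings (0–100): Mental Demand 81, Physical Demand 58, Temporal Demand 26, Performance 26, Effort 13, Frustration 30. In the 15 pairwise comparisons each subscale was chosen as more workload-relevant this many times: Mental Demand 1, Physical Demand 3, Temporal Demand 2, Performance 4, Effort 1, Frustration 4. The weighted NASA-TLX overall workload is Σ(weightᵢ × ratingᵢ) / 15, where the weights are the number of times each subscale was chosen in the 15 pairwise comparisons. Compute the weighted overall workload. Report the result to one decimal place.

36.3

The tallies are the weights (they sum to 15).
Weighted sum = 1·81 + 3·58 + 2·26 + 4·26 + 1·13 + 4·30
            = 81 + 174 + 52 + 104 + 13 + 120 = 544.
Overall workload = 544 / 15 = 36.2667 ≈ 36.3.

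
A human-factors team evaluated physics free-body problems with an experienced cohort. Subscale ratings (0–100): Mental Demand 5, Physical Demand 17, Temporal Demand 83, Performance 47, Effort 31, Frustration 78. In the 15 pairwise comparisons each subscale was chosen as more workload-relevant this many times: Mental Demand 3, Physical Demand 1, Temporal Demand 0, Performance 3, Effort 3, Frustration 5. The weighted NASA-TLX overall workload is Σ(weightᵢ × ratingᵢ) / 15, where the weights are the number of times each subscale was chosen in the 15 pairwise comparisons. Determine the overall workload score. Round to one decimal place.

43.7

The tallies are the weights (they sum to 15).
Weighted sum = 3·5 + 1·17 + 0·83 + 3·47 + 3·31 + 5·78
            = 15 + 17 + 0 + 141 + 93 + 390 = 656.
Overall workload = 656 / 15 = 43.7333 ≈ 43.7.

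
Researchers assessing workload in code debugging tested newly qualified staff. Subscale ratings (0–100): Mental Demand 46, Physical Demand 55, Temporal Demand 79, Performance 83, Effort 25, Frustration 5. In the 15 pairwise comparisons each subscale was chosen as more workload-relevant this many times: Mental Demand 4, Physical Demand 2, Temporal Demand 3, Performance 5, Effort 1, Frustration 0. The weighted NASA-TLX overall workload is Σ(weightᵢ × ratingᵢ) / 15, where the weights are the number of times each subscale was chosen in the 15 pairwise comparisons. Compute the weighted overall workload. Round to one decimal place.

The tallies are the weights (they sum to 15).
Weighted sum = 4·46 + 2·55 + 3·79 + 5·83 + 1·25 + 0·5
            = 184 + 110 + 237 + 415 + 25 + 0 = 971.
Overall workload = 971 / 15 = 64.7333 ≈ 64.7.

64.7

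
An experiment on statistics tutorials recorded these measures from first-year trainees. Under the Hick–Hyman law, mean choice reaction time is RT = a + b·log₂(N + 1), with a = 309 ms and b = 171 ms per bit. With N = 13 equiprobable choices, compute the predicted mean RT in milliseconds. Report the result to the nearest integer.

960

log₂(13 + 1) = log₂(14) = 3.8074.
RT = 309 + 171 × 3.8074 = 309 + 651.0654 = 960.0654 ms.
≈ 960 ms.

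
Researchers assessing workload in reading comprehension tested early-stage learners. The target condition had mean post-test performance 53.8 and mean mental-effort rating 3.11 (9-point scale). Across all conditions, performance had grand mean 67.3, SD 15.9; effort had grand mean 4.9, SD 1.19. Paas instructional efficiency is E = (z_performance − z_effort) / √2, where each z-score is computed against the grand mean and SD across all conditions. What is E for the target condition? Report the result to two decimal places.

0.46

z_performance = (53.8 − 67.3) / 15.9 = -13.5000 / 15.9 = -0.8491.
z_effort = (3.11 − 4.9) / 1.19 = -1.7900 / 1.19 = -1.5042.
z_P − z_E = -0.8491 − (-1.5042) = 0.6551.
E = 0.6551 / √2 = 0.6551 / 1.41421 = 0.4632 ≈ 0.46.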